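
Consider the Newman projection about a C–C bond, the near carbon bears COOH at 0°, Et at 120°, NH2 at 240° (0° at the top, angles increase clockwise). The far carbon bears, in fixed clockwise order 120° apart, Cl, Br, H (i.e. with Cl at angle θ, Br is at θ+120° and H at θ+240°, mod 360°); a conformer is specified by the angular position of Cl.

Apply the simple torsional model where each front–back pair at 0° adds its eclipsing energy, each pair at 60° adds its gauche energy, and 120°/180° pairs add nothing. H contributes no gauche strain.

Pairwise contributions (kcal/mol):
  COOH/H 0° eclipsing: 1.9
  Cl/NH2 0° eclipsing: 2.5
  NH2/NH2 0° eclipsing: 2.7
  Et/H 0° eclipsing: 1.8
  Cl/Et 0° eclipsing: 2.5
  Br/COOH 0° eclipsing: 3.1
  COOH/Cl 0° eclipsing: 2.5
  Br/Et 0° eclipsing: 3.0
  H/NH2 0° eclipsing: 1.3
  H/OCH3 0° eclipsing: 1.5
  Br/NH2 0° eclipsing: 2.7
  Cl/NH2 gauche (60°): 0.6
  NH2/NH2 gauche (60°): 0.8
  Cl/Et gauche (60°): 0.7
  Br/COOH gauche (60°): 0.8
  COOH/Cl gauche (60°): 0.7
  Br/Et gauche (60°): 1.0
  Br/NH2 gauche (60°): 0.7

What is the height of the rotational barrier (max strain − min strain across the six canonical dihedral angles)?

Cl at 0° is eclipsed. COOH at 0° is eclipsed with Cl at 0° (2.5); Et at 120° is eclipsed with Br at 120° (3.0); NH2 at 240° is eclipsed with H at 240° (1.3). Total 6.8 kcal/mol.
Cl at 60° is staggered. COOH at 0° is gauche with Cl at 60° (0.7); Et at 120° is gauche with Cl at 60° (0.7); Et at 120° is gauche with Br at 180° (1.0); NH2 at 240° is gauche with Br at 180° (0.7). Total 3.1 kcal/mol.
Cl at 120° is eclipsed. COOH at 0° is eclipsed with H at 0° (1.9); Et at 120° is eclipsed with Cl at 120° (2.5); NH2 at 240° is eclipsed with Br at 240° (2.7). Total 7.1 kcal/mol.
Cl at 180° is staggered. COOH at 0° is gauche with Br at 300° (0.8); Et at 120° is gauche with Cl at 180° (0.7); NH2 at 240° is gauche with Cl at 180° (0.6); NH2 at 240° is gauche with Br at 300° (0.7). Total 2.8 kcal/mol.
Cl at 240° is eclipsed. COOH at 0° is eclipsed with Br at 0° (3.1); Et at 120° is eclipsed with H at 120° (1.8); NH2 at 240° is eclipsed with Cl at 240° (2.5). Total 7.4 kcal/mol.
Cl at 300° is staggered. COOH at 0° is gauche with Cl at 300° (0.7); COOH at 0° is gauche with Br at 60° (0.8); Et at 120° is gauche with Br at 60° (1.0); NH2 at 240° is gauche with Cl at 300° (0.6). Total 3.1 kcal/mol.
Max at 240° (7.4 kcal/mol), min at 180° (2.8 kcal/mol); barrier = 4.6 kcal/mol.

4.6 kcal/mol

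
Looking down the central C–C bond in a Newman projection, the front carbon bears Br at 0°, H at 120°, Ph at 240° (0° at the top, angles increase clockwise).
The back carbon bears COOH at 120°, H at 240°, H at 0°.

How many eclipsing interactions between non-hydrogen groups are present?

Every eclipsing pair involves H, so the count is 0.

0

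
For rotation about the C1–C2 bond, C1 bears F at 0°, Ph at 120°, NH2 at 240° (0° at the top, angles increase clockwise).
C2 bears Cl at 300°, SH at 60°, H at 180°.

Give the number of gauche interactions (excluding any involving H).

4

Non-H gauche pairs: F(0°)/Cl(300°); F(0°)/SH(60°); Ph(120°)/SH(60°); NH2(240°)/Cl(300°) — 4 interactions.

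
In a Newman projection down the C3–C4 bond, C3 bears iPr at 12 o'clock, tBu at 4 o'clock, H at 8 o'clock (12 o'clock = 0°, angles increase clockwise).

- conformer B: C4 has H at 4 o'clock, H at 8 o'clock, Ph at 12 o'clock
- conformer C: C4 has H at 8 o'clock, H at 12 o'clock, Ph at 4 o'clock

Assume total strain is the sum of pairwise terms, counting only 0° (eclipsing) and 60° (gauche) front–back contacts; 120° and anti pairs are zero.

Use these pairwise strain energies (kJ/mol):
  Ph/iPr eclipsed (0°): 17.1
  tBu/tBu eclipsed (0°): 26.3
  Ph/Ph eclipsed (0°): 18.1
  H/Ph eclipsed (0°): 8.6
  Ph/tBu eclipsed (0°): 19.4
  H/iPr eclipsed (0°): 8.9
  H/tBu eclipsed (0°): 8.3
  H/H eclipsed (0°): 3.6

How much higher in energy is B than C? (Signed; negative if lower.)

B (eclipsed): iPr–Ph eclipsed, tBu–H eclipsed, H–H eclipsed; 17.1 + 8.3 + 3.6 = 29.0 kJ/mol.
C (eclipsed): iPr–H eclipsed, tBu–Ph eclipsed, H–H eclipsed; 8.9 + 19.4 + 3.6 = 31.9 kJ/mol.
E(B) − E(C) = 29.0 − 31.9 = -2.9 kJ/mol.

-2.9 kJ/mol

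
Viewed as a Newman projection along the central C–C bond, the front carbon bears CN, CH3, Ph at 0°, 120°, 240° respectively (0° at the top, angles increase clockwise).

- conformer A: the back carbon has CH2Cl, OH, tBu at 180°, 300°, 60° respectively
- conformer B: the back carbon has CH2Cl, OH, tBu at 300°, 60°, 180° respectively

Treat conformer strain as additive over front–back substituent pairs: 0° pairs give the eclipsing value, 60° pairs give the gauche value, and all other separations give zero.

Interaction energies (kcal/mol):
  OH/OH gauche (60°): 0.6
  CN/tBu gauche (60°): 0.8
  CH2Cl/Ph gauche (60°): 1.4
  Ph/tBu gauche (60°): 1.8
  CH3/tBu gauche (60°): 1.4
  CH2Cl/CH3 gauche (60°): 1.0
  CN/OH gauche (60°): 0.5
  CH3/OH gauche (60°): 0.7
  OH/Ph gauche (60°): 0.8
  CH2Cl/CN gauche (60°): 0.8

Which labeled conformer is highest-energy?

A (staggered): CN(0°)/OH(300°) gauche 0.5; CN(0°)/tBu(60°) gauche 0.8; CH3(120°)/CH2Cl(180°) gauche 1.0; CH3(120°)/tBu(60°) gauche 1.4; Ph(240°)/CH2Cl(180°) gauche 1.4; Ph(240°)/OH(300°) gauche 0.8 → 5.9 kcal/mol.
B (staggered): CN(0°)/CH2Cl(300°) gauche 0.8; CN(0°)/OH(60°) gauche 0.5; CH3(120°)/OH(60°) gauche 0.7; CH3(120°)/tBu(180°) gauche 1.4; Ph(240°)/CH2Cl(300°) gauche 1.4; Ph(240°)/tBu(180°) gauche 1.8 → 6.6 kcal/mol.
B has the highest total (6.6 kcal/mol).

B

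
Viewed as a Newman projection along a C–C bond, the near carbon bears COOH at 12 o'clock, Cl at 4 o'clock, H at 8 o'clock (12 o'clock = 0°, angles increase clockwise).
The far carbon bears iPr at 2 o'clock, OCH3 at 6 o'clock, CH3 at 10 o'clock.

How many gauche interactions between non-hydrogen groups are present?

4

Non-H gauche pairs: COOH(0°)/iPr(60°); COOH(0°)/CH3(300°); Cl(120°)/iPr(60°); Cl(120°)/OCH3(180°) — 4 interactions.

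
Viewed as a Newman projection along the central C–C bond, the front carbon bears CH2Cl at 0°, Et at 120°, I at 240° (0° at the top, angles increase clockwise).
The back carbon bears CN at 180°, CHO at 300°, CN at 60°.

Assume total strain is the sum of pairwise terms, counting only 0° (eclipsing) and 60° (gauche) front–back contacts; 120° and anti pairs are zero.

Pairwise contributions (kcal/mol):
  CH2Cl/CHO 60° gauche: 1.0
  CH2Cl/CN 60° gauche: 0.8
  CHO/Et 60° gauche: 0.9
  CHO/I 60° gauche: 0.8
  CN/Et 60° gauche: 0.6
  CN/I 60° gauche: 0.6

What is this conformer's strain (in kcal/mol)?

4.4 kcal/mol

This conformer (staggered): CH2Cl(0°)/CHO(300°) gauche 1.0; CH2Cl(0°)/CN(60°) gauche 0.8; Et(120°)/CN(180°) gauche 0.6; Et(120°)/CN(60°) gauche 0.6; I(240°)/CN(180°) gauche 0.6; I(240°)/CHO(300°) gauche 0.8 → 4.4 kcal/mol.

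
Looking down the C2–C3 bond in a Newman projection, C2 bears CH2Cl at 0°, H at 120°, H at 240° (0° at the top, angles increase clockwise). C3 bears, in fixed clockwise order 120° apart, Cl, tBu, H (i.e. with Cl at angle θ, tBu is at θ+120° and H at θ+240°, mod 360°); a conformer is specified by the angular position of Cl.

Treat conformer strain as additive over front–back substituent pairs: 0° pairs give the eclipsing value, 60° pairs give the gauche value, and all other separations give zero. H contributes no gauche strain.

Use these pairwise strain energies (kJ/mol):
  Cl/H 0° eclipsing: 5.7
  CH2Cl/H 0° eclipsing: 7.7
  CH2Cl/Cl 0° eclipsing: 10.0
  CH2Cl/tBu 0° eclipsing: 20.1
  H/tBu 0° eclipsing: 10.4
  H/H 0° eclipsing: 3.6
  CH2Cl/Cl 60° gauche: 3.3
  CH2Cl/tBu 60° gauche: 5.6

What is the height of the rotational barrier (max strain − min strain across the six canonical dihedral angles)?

26.1 kJ/mol

Cl at 0° (eclipsed): CH2Cl–Cl eclipsed, H–tBu eclipsed, H–H eclipsed; 10.0 + 10.4 + 3.6 = 24.0 kJ/mol.
Cl at 60° (staggered): CH2Cl–Cl gauche; 3.3 = 3.3 kJ/mol.
Cl at 120° (eclipsed): CH2Cl–H eclipsed, H–Cl eclipsed, H–tBu eclipsed; 7.7 + 5.7 + 10.4 = 23.8 kJ/mol.
Cl at 180° (staggered): CH2Cl–tBu gauche; 5.6 = 5.6 kJ/mol.
Cl at 240° (eclipsed): CH2Cl–tBu eclipsed, H–H eclipsed, H–Cl eclipsed; 20.1 + 3.6 + 5.7 = 29.4 kJ/mol.
Cl at 300° (staggered): CH2Cl–Cl gauche, CH2Cl–tBu gauche; 3.3 + 5.6 = 8.9 kJ/mol.
Max at 240° (29.4 kJ/mol), min at 60° (3.3 kJ/mol); barrier = 26.1 kJ/mol.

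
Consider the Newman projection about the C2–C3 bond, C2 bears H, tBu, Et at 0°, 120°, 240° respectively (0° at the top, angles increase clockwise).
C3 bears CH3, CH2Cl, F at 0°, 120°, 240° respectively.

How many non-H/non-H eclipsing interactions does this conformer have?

Non-H eclipsing pairs: tBu(120°)/CH2Cl(120°); Et(240°)/F(240°) — 2 interactions.

2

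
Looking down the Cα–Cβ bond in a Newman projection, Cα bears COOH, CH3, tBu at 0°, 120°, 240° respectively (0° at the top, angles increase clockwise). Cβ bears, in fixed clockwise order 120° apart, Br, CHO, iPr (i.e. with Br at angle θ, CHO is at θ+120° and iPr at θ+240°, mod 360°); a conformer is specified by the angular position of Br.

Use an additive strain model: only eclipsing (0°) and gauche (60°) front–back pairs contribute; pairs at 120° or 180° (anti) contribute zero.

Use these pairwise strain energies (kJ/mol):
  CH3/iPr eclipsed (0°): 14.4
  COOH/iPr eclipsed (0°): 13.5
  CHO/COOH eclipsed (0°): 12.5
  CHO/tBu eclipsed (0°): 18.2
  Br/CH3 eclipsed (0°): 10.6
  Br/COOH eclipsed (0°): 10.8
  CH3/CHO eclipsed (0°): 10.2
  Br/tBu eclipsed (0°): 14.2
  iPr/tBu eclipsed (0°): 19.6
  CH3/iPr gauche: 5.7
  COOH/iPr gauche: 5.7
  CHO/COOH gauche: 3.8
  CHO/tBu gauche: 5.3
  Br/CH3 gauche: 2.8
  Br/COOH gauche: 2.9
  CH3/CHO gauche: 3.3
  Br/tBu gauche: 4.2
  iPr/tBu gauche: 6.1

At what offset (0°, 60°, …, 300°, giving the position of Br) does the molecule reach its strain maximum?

Br at 0° (eclipsed): COOH–Br eclipsed, CH3–CHO eclipsed, tBu–iPr eclipsed; 10.8 + 10.2 + 19.6 = 40.6 kJ/mol.
Br at 60° (staggered): COOH–Br gauche, COOH–iPr gauche, CH3–Br gauche, CH3–CHO gauche, tBu–CHO gauche, tBu–iPr gauche; 2.9 + 5.7 + 2.8 + 3.3 + 5.3 + 6.1 = 26.1 kJ/mol.
Br at 120° (eclipsed): COOH–iPr eclipsed, CH3–Br eclipsed, tBu–CHO eclipsed; 13.5 + 10.6 + 18.2 = 42.3 kJ/mol.
Br at 180° (staggered): COOH–CHO gauche, COOH–iPr gauche, CH3–Br gauche, CH3–iPr gauche, tBu–Br gauche, tBu–CHO gauche; 3.8 + 5.7 + 2.8 + 5.7 + 4.2 + 5.3 = 27.5 kJ/mol.
Br at 240° (eclipsed): COOH–CHO eclipsed, CH3–iPr eclipsed, tBu–Br eclipsed; 12.5 + 14.4 + 14.2 = 41.1 kJ/mol.
Br at 300° (staggered): COOH–Br gauche, COOH–CHO gauche, CH3–CHO gauche, CH3–iPr gauche, tBu–Br gauche, tBu–iPr gauche; 2.9 + 3.8 + 3.3 + 5.7 + 4.2 + 6.1 = 26.0 kJ/mol.
The maximum (42.3 kJ/mol) occurs with Br at 120°.

120°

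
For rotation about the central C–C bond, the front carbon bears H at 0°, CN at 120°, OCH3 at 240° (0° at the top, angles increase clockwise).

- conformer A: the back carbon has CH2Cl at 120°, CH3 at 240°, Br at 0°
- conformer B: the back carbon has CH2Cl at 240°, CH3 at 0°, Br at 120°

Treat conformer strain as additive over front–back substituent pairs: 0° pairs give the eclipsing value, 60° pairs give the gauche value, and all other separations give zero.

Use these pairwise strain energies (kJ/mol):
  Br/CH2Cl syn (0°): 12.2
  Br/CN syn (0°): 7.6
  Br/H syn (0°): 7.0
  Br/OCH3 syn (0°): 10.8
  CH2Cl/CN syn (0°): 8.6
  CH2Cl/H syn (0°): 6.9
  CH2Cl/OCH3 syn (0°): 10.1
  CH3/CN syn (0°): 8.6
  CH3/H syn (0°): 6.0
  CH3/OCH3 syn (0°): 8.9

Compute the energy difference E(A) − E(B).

+0.8 kJ/mol

A is eclipsed. H at 0° is eclipsed with Br at 0° (7.0); CN at 120° is eclipsed with CH2Cl at 120° (8.6); OCH3 at 240° is eclipsed with CH3 at 240° (8.9). Total 24.5 kJ/mol.
B is eclipsed. H at 0° is eclipsed with CH3 at 0° (6.0); CN at 120° is eclipsed with Br at 120° (7.6); OCH3 at 240° is eclipsed with CH2Cl at 240° (10.1). Total 23.7 kJ/mol.
E(A) − E(B) = 24.5 − 23.7 = +0.8 kJ/mol.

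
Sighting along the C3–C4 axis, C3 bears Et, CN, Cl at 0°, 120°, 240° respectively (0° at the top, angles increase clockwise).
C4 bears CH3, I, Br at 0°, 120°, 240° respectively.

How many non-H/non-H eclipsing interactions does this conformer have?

Non-H eclipsing pairs: Et(0°)/CH3(0°); CN(120°)/I(120°); Cl(240°)/Br(240°) — 3 interactions.

3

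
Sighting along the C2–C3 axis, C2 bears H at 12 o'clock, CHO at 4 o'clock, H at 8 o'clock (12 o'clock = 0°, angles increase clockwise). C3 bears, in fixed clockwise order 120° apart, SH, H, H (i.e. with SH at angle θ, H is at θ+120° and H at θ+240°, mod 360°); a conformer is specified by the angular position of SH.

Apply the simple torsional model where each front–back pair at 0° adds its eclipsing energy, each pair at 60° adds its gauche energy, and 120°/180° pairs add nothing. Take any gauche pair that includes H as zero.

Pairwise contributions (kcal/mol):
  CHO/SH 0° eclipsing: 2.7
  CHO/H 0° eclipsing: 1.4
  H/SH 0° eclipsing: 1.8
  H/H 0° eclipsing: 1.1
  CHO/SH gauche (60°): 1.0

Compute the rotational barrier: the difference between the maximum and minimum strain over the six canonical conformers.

SH at 0° is eclipsed. H at 0° is eclipsed with SH at 0° (1.8); CHO at 120° is eclipsed with H at 120° (1.4); H at 240° is eclipsed with H at 240° (1.1). Total 4.3 kcal/mol.
SH at 60° is staggered. CHO at 120° is gauche with SH at 60° (1.0). Total 1.0 kcal/mol.
SH at 120° is eclipsed. H at 0° is eclipsed with H at 0° (1.1); CHO at 120° is eclipsed with SH at 120° (2.7); H at 240° is eclipsed with H at 240° (1.1). Total 4.9 kcal/mol.
SH at 180° is staggered. CHO at 120° is gauche with SH at 180° (1.0). Total 1.0 kcal/mol.
SH at 240° is eclipsed. H at 0° is eclipsed with H at 0° (1.1); CHO at 120° is eclipsed with H at 120° (1.4); H at 240° is eclipsed with SH at 240° (1.8). Total 4.3 kcal/mol.
SH at 300° (staggered): no non-H gauche contacts → 0.0 kcal/mol.
Max at 120° (4.9 kcal/mol), min at 300° (0.0 kcal/mol); barrier = 4.9 kcal/mol.

4.9 kcal/mol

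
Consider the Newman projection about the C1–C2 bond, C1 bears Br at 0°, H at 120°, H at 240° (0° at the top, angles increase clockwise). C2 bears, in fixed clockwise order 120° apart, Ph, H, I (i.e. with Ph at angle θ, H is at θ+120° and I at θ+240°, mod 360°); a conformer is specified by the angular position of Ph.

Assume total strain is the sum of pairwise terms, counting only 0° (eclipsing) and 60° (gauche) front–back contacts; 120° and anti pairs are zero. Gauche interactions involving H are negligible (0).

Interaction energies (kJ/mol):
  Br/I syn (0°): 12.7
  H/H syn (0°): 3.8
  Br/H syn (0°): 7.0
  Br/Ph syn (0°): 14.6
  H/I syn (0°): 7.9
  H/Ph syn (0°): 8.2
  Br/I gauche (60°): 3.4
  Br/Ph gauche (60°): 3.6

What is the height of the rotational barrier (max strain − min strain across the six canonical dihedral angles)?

22.9 kJ/mol

Ph at 0° (eclipsed): Br(0°)/Ph(0°) eclipsed 14.6; H(120°)/H(120°) eclipsed 3.8; H(240°)/I(240°) eclipsed 7.9 → 26.3 kJ/mol.
Ph at 60° (staggered): Br(0°)/Ph(60°) gauche 3.6; Br(0°)/I(300°) gauche 3.4 → 7.0 kJ/mol.
Ph at 120° (eclipsed): Br(0°)/I(0°) eclipsed 12.7; H(120°)/Ph(120°) eclipsed 8.2; H(240°)/H(240°) eclipsed 3.8 → 24.7 kJ/mol.
Ph at 180° (staggered): Br(0°)/I(60°) gauche 3.4 → 3.4 kJ/mol.
Ph at 240° (eclipsed): Br(0°)/H(0°) eclipsed 7.0; H(120°)/I(120°) eclipsed 7.9; H(240°)/Ph(240°) eclipsed 8.2 → 23.1 kJ/mol.
Ph at 300° (staggered): Br(0°)/Ph(300°) gauche 3.6 → 3.6 kJ/mol.
Max at 0° (26.3 kJ/mol), min at 180° (3.4 kJ/mol); barrier = 22.9 kJ/mol.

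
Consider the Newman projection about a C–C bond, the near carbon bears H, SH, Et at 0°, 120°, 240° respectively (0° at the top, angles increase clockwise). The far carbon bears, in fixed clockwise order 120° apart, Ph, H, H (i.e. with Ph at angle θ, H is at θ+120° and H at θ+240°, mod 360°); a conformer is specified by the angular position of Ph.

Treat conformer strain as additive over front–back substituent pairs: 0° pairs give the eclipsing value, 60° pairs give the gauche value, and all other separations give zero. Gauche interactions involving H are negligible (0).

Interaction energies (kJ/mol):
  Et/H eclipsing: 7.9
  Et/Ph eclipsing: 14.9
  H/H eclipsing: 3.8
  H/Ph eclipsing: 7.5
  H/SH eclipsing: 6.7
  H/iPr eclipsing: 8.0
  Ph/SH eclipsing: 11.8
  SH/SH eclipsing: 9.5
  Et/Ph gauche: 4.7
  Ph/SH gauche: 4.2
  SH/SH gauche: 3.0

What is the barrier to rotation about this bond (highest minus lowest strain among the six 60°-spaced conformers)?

21.2 kJ/mol

Ph at 0° (eclipsed): H(0°)/Ph(0°) eclipsed 7.5; SH(120°)/H(120°) eclipsed 6.7; Et(240°)/H(240°) eclipsed 7.9 → 22.1 kJ/mol.
Ph at 60° (staggered): SH(120°)/Ph(60°) gauche 4.2 → 4.2 kJ/mol.
Ph at 120° (eclipsed): H(0°)/H(0°) eclipsed 3.8; SH(120°)/Ph(120°) eclipsed 11.8; Et(240°)/H(240°) eclipsed 7.9 → 23.5 kJ/mol.
Ph at 180° (staggered): SH(120°)/Ph(180°) gauche 4.2; Et(240°)/Ph(180°) gauche 4.7 → 8.9 kJ/mol.
Ph at 240° (eclipsed): H(0°)/H(0°) eclipsed 3.8; SH(120°)/H(120°) eclipsed 6.7; Et(240°)/Ph(240°) eclipsed 14.9 → 25.4 kJ/mol.
Ph at 300° (staggered): Et(240°)/Ph(300°) gauche 4.7 → 4.7 kJ/mol.
Max at 240° (25.4 kJ/mol), min at 60° (4.2 kJ/mol); barrier = 21.2 kJ/mol.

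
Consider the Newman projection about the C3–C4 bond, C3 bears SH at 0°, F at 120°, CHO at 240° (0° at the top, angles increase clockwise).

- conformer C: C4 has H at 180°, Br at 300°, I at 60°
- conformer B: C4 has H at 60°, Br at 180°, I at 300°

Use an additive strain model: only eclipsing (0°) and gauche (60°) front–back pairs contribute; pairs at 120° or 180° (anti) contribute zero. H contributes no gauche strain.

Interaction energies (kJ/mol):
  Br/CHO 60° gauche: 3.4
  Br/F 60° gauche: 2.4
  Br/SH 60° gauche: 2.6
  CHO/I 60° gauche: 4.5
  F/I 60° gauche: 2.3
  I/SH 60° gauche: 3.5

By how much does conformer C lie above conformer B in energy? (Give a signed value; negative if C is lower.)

C (staggered): SH–Br gauche, SH–I gauche, F–I gauche, CHO–Br gauche; 2.6 + 3.5 + 2.3 + 3.4 = 11.8 kJ/mol.
B (staggered): SH–I gauche, F–Br gauche, CHO–Br gauche, CHO–I gauche; 3.5 + 2.4 + 3.4 + 4.5 = 13.8 kJ/mol.
E(C) − E(B) = 11.8 − 13.8 = -2.0 kJ/mol.

-2.0 kJ/mol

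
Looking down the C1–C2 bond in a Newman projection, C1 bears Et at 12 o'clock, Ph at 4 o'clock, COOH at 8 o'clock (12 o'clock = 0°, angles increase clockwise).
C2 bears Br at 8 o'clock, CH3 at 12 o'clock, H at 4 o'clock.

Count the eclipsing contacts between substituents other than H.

2

Non-H eclipsing pairs: Et(0°)/CH3(0°); COOH(240°)/Br(240°) — 2 interactions.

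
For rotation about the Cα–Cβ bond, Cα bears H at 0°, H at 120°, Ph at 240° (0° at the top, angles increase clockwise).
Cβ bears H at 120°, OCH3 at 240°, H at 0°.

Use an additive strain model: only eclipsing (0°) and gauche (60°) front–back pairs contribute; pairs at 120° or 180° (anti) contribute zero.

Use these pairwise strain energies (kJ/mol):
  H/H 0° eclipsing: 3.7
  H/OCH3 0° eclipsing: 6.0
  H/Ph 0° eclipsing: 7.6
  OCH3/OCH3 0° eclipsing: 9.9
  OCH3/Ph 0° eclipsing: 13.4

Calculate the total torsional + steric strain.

20.8 kJ/mol

This conformer is eclipsed. H at 0° is eclipsed with H at 0° (3.7); H at 120° is eclipsed with H at 120° (3.7); Ph at 240° is eclipsed with OCH3 at 240° (13.4). Total 20.8 kJ/mol.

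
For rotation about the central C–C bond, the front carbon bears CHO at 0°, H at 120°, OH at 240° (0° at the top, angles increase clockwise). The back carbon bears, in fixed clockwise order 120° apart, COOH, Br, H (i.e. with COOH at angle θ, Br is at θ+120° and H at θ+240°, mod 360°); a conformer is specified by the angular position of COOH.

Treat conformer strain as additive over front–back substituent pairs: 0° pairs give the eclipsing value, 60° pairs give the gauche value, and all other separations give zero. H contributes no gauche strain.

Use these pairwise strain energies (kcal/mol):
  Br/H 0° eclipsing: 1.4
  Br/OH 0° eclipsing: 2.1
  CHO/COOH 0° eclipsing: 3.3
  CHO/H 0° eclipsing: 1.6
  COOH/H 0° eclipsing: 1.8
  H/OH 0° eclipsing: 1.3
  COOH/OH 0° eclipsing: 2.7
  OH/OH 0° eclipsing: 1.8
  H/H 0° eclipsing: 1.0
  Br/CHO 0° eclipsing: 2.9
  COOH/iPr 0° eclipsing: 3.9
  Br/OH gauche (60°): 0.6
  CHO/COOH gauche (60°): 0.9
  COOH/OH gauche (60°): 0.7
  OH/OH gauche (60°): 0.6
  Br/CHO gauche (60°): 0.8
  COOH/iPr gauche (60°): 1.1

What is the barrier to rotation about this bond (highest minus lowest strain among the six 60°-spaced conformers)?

5.1 kcal/mol

COOH at 0° (eclipsed): CHO(0°)/COOH(0°) eclipsed 3.3; H(120°)/Br(120°) eclipsed 1.4; OH(240°)/H(240°) eclipsed 1.3 → 6.0 kcal/mol.
COOH at 60° (staggered): CHO(0°)/COOH(60°) gauche 0.9; OH(240°)/Br(180°) gauche 0.6 → 1.5 kcal/mol.
COOH at 120° (eclipsed): CHO(0°)/H(0°) eclipsed 1.6; H(120°)/COOH(120°) eclipsed 1.8; OH(240°)/Br(240°) eclipsed 2.1 → 5.5 kcal/mol.
COOH at 180° (staggered): CHO(0°)/Br(300°) gauche 0.8; OH(240°)/COOH(180°) gauche 0.7; OH(240°)/Br(300°) gauche 0.6 → 2.1 kcal/mol.
COOH at 240° (eclipsed): CHO(0°)/Br(0°) eclipsed 2.9; H(120°)/H(120°) eclipsed 1.0; OH(240°)/COOH(240°) eclipsed 2.7 → 6.6 kcal/mol.
COOH at 300° (staggered): CHO(0°)/COOH(300°) gauche 0.9; CHO(0°)/Br(60°) gauche 0.8; OH(240°)/COOH(300°) gauche 0.7 → 2.4 kcal/mol.
Max at 240° (6.6 kcal/mol), min at 60° (1.5 kcal/mol); barrier = 5.1 kcal/mol.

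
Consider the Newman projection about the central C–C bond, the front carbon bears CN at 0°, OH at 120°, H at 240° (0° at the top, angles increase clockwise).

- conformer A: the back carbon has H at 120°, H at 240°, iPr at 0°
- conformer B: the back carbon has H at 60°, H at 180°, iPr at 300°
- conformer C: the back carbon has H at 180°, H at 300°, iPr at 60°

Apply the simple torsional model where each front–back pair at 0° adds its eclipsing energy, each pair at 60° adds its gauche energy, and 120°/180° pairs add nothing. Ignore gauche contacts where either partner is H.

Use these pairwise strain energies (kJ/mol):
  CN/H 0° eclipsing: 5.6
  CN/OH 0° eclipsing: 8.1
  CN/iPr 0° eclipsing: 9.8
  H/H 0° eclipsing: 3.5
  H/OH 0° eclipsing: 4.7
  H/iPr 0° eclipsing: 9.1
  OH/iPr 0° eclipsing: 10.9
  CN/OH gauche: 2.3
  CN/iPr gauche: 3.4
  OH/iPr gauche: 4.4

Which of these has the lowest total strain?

A (eclipsed): CN–iPr eclipsed, OH–H eclipsed, H–H eclipsed; 9.8 + 4.7 + 3.5 = 18.0 kJ/mol.
B (staggered): CN–iPr gauche; 3.4 = 3.4 kJ/mol.
C (staggered): CN–iPr gauche, OH–iPr gauche; 3.4 + 4.4 = 7.8 kJ/mol.
B has the lowest total (3.4 kJ/mol).

B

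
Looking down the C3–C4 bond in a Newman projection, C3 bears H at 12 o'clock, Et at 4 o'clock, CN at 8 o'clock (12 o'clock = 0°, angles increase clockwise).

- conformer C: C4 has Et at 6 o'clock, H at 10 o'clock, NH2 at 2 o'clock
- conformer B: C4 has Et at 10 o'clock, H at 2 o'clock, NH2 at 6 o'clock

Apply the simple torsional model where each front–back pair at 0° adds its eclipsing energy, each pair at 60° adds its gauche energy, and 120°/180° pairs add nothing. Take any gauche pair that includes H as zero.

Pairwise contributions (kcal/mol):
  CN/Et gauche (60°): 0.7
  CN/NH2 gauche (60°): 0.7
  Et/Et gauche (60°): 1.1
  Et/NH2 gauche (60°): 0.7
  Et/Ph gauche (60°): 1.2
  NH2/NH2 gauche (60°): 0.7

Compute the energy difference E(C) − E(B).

+0.4 kcal/mol

C (staggered): Et–Et gauche, Et–NH2 gauche, CN–Et gauche; 1.1 + 0.7 + 0.7 = 2.5 kcal/mol.
B (staggered): Et–NH2 gauche, CN–Et gauche, CN–NH2 gauche; 0.7 + 0.7 + 0.7 = 2.1 kcal/mol.
E(C) − E(B) = 2.5 − 2.1 = +0.4 kcal/mol.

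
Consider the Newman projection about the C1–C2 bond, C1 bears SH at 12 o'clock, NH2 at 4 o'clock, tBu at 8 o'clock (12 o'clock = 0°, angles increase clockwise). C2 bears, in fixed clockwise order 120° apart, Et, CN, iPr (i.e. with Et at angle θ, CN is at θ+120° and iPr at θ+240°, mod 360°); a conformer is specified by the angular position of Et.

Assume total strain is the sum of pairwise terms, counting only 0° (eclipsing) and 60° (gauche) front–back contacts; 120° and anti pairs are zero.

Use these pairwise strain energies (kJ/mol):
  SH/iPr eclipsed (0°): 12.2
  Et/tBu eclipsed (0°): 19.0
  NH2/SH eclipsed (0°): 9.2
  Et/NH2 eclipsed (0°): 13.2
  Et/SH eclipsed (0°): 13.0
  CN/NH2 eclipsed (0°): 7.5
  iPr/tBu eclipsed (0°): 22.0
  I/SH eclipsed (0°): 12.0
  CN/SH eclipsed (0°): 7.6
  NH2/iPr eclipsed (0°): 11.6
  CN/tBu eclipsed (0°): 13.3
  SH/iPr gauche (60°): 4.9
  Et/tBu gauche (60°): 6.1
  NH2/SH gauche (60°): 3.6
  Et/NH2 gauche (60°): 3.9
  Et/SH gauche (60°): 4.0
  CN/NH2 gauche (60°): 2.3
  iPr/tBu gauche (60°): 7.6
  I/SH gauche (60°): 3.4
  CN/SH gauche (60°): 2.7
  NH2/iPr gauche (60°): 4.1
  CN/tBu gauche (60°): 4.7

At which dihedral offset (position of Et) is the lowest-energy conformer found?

Et at 0° (eclipsed): SH–Et eclipsed, NH2–CN eclipsed, tBu–iPr eclipsed; 13.0 + 7.5 + 22.0 = 42.5 kJ/mol.
Et at 60° (staggered): SH–Et gauche, SH–iPr gauche, NH2–Et gauche, NH2–CN gauche, tBu–CN gauche, tBu–iPr gauche; 4.0 + 4.9 + 3.9 + 2.3 + 4.7 + 7.6 = 27.4 kJ/mol.
Et at 120° (eclipsed): SH–iPr eclipsed, NH2–Et eclipsed, tBu–CN eclipsed; 12.2 + 13.2 + 13.3 = 38.7 kJ/mol.
Et at 180° (staggered): SH–CN gauche, SH–iPr gauche, NH2–Et gauche, NH2–iPr gauche, tBu–Et gauche, tBu–CN gauche; 2.7 + 4.9 + 3.9 + 4.1 + 6.1 + 4.7 = 26.4 kJ/mol.
Et at 240° (eclipsed): SH–CN eclipsed, NH2–iPr eclipsed, tBu–Et eclipsed; 7.6 + 11.6 + 19.0 = 38.2 kJ/mol.
Et at 300° (staggered): SH–Et gauche, SH–CN gauche, NH2–CN gauche, NH2–iPr gauche, tBu–Et gauche, tBu–iPr gauche; 4.0 + 2.7 + 2.3 + 4.1 + 6.1 + 7.6 = 26.8 kJ/mol.
The minimum (26.4 kJ/mol) occurs with Et at 180°.

180°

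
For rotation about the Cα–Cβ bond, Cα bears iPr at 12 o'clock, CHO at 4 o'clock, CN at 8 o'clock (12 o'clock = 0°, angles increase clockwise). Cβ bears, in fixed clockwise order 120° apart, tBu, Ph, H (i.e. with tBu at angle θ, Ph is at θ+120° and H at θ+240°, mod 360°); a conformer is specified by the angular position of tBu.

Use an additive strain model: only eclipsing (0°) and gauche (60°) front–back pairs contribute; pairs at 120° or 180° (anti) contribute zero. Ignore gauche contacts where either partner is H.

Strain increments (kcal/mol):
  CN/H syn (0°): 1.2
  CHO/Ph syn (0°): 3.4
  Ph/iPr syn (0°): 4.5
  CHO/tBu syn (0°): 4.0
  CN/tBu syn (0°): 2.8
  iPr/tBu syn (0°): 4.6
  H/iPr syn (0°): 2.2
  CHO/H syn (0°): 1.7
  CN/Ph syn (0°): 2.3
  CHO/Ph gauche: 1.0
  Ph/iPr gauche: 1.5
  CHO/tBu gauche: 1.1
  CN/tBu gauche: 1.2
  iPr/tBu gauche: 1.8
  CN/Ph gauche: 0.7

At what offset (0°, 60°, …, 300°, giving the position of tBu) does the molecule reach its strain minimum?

180°

tBu at 0° (eclipsed): iPr(0°)/tBu(0°) eclipsed 4.6; CHO(120°)/Ph(120°) eclipsed 3.4; CN(240°)/H(240°) eclipsed 1.2 → 9.2 kcal/mol.
tBu at 60° (staggered): iPr(0°)/tBu(60°) gauche 1.8; CHO(120°)/tBu(60°) gauche 1.1; CHO(120°)/Ph(180°) gauche 1.0; CN(240°)/Ph(180°) gauche 0.7 → 4.6 kcal/mol.
tBu at 120° (eclipsed): iPr(0°)/H(0°) eclipsed 2.2; CHO(120°)/tBu(120°) eclipsed 4.0; CN(240°)/Ph(240°) eclipsed 2.3 → 8.5 kcal/mol.
tBu at 180° (staggered): iPr(0°)/Ph(300°) gauche 1.5; CHO(120°)/tBu(180°) gauche 1.1; CN(240°)/tBu(180°) gauche 1.2; CN(240°)/Ph(300°) gauche 0.7 → 4.5 kcal/mol.
tBu at 240° (eclipsed): iPr(0°)/Ph(0°) eclipsed 4.5; CHO(120°)/H(120°) eclipsed 1.7; CN(240°)/tBu(240°) eclipsed 2.8 → 9.0 kcal/mol.
tBu at 300° (staggered): iPr(0°)/tBu(300°) gauche 1.8; iPr(0°)/Ph(60°) gauche 1.5; CHO(120°)/Ph(60°) gauche 1.0; CN(240°)/tBu(300°) gauche 1.2 → 5.5 kcal/mol.
The minimum (4.5 kcal/mol) occurs with tBu at 180°.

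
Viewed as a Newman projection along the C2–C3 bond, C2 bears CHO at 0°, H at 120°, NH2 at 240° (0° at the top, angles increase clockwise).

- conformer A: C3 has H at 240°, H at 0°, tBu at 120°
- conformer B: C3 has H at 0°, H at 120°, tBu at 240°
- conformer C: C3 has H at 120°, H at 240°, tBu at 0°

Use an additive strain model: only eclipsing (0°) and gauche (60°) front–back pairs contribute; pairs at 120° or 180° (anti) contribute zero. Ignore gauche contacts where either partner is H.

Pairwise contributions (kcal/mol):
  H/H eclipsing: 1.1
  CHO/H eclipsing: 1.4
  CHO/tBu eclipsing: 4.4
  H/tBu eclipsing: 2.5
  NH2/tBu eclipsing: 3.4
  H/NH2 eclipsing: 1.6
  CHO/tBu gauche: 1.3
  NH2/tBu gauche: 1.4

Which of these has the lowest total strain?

A is eclipsed. CHO at 0° is eclipsed with H at 0° (1.4); H at 120° is eclipsed with tBu at 120° (2.5); NH2 at 240° is eclipsed with H at 240° (1.6). Total 5.5 kcal/mol.
B is eclipsed. CHO at 0° is eclipsed with H at 0° (1.4); H at 120° is eclipsed with H at 120° (1.1); NH2 at 240° is eclipsed with tBu at 240° (3.4). Total 5.9 kcal/mol.
C is eclipsed. CHO at 0° is eclipsed with tBu at 0° (4.4); H at 120° is eclipsed with H at 120° (1.1); NH2 at 240° is eclipsed with H at 240° (1.6). Total 7.1 kcal/mol.
A has the lowest total (5.5 kcal/mol).

A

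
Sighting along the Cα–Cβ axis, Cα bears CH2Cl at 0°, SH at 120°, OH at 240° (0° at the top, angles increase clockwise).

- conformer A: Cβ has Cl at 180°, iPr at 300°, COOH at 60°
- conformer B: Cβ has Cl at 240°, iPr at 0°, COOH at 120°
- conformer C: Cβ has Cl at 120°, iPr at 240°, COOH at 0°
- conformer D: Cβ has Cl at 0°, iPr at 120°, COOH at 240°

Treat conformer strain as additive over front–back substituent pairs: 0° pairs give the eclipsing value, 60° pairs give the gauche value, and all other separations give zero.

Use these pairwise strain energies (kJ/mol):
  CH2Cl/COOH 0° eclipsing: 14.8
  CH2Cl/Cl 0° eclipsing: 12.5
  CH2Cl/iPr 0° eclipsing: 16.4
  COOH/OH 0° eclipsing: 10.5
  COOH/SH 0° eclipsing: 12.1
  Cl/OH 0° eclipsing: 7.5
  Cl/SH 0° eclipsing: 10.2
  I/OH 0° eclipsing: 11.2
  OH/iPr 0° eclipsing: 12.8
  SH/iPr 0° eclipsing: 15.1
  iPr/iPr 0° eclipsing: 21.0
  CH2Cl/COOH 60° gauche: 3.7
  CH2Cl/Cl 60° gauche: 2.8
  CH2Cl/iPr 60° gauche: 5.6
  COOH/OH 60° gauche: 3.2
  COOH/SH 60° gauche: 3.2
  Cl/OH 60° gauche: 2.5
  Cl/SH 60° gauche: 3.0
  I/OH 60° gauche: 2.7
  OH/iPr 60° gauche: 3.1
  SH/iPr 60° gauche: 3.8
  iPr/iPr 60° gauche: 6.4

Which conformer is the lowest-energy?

A

A (staggered): CH2Cl(0°)/iPr(300°) gauche 5.6; CH2Cl(0°)/COOH(60°) gauche 3.7; SH(120°)/Cl(180°) gauche 3.0; SH(120°)/COOH(60°) gauche 3.2; OH(240°)/Cl(180°) gauche 2.5; OH(240°)/iPr(300°) gauche 3.1 → 21.1 kJ/mol.
B (eclipsed): CH2Cl(0°)/iPr(0°) eclipsed 16.4; SH(120°)/COOH(120°) eclipsed 12.1; OH(240°)/Cl(240°) eclipsed 7.5 → 36.0 kJ/mol.
C (eclipsed): CH2Cl(0°)/COOH(0°) eclipsed 14.8; SH(120°)/Cl(120°) eclipsed 10.2; OH(240°)/iPr(240°) eclipsed 12.8 → 37.8 kJ/mol.
D (eclipsed): CH2Cl(0°)/Cl(0°) eclipsed 12.5; SH(120°)/iPr(120°) eclipsed 15.1; OH(240°)/COOH(240°) eclipsed 10.5 → 38.1 kJ/mol.
A has the lowest total (21.1 kJ/mol).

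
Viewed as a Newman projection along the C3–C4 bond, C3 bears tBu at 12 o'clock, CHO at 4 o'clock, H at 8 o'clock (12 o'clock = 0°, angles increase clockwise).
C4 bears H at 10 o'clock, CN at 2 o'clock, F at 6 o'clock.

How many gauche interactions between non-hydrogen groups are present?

3

Non-H gauche pairs: tBu(0°)/CN(60°); CHO(120°)/CN(60°); CHO(120°)/F(180°) — 3 interactions.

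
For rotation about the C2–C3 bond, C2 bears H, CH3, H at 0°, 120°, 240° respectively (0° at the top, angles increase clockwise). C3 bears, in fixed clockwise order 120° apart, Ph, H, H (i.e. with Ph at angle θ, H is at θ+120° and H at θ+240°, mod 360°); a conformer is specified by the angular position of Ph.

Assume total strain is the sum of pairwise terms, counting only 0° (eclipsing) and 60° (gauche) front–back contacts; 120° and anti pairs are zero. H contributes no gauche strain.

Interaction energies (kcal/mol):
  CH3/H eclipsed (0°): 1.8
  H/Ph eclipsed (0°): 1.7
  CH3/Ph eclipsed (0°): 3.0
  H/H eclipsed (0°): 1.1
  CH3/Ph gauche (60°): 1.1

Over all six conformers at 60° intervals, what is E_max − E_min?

Ph at 0° (eclipsed): H(0°)/Ph(0°) eclipsed 1.7; CH3(120°)/H(120°) eclipsed 1.8; H(240°)/H(240°) eclipsed 1.1 → 4.6 kcal/mol.
Ph at 60° (staggered): CH3(120°)/Ph(60°) gauche 1.1 → 1.1 kcal/mol.
Ph at 120° (eclipsed): H(0°)/H(0°) eclipsed 1.1; CH3(120°)/Ph(120°) eclipsed 3.0; H(240°)/H(240°) eclipsed 1.1 → 5.2 kcal/mol.
Ph at 180° (staggered): CH3(120°)/Ph(180°) gauche 1.1 → 1.1 kcal/mol.
Ph at 240° (eclipsed): H(0°)/H(0°) eclipsed 1.1; CH3(120°)/H(120°) eclipsed 1.8; H(240°)/Ph(240°) eclipsed 1.7 → 4.6 kcal/mol.
Ph at 300° (staggered): no non-H gauche contacts → 0.0 kcal/mol.
Max at 120° (5.2 kcal/mol), min at 300° (0.0 kcal/mol); barrier = 5.2 kcal/mol.

5.2 kcal/mol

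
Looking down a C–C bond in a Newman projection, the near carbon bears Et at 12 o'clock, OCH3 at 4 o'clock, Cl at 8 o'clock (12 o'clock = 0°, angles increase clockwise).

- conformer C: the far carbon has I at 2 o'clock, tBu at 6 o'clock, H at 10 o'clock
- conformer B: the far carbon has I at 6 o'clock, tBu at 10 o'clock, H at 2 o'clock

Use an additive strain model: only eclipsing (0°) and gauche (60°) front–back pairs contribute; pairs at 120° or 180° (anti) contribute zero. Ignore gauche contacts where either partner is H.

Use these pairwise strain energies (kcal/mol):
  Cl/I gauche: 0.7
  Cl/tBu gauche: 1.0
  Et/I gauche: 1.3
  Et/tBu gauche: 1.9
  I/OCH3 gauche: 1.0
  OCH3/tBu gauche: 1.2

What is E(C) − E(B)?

-0.1 kcal/mol

C is staggered. Et at 0° is gauche with I at 60° (1.3); OCH3 at 120° is gauche with I at 60° (1.0); OCH3 at 120° is gauche with tBu at 180° (1.2); Cl at 240° is gauche with tBu at 180° (1.0). Total 4.5 kcal/mol.
B is staggered. Et at 0° is gauche with tBu at 300° (1.9); OCH3 at 120° is gauche with I at 180° (1.0); Cl at 240° is gauche with I at 180° (0.7); Cl at 240° is gauche with tBu at 300° (1.0). Total 4.6 kcal/mol.
E(C) − E(B) = 4.5 − 4.6 = -0.1 kcal/mol.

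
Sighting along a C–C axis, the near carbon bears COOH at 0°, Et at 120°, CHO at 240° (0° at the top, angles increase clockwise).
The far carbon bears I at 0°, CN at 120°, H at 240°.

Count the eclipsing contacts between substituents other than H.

2

Non-H eclipsing pairs: COOH(0°)/I(0°); Et(120°)/CN(120°) — 2 interactions.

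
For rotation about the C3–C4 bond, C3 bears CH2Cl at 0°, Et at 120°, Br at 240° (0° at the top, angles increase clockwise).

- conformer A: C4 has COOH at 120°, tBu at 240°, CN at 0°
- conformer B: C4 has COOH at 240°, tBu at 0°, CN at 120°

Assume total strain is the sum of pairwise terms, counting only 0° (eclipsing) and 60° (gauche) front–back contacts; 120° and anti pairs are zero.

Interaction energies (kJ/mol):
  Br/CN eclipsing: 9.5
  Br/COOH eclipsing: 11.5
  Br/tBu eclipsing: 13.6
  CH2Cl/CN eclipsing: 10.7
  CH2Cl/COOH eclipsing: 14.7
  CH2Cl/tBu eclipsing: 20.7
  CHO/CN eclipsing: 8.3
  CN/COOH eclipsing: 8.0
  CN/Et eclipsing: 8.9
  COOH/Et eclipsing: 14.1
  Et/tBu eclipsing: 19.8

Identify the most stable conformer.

A is eclipsed. CH2Cl at 0° is eclipsed with CN at 0° (10.7); Et at 120° is eclipsed with COOH at 120° (14.1); Br at 240° is eclipsed with tBu at 240° (13.6). Total 38.4 kJ/mol.
B is eclipsed. CH2Cl at 0° is eclipsed with tBu at 0° (20.7); Et at 120° is eclipsed with CN at 120° (8.9); Br at 240° is eclipsed with COOH at 240° (11.5). Total 41.1 kJ/mol.
A has the lowest total (38.4 kJ/mol).

A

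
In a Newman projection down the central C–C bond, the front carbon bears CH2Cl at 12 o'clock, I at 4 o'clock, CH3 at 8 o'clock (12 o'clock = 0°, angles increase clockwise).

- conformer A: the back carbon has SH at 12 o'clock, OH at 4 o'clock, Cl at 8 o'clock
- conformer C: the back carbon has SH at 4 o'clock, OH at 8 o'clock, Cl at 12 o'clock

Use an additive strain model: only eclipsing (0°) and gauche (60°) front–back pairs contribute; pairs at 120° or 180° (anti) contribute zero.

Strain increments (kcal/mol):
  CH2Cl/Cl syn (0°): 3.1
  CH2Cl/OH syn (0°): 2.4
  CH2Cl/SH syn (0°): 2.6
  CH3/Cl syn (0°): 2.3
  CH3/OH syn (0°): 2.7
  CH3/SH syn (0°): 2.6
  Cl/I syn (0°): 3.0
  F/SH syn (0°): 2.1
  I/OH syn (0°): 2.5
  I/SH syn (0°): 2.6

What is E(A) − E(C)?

-1.0 kcal/mol

A (eclipsed): CH2Cl–SH eclipsed, I–OH eclipsed, CH3–Cl eclipsed; 2.6 + 2.5 + 2.3 = 7.4 kcal/mol.
C (eclipsed): CH2Cl–Cl eclipsed, I–SH eclipsed, CH3–OH eclipsed; 3.1 + 2.6 + 2.7 = 8.4 kcal/mol.
E(A) − E(C) = 7.4 − 8.4 = -1.0 kcal/mol.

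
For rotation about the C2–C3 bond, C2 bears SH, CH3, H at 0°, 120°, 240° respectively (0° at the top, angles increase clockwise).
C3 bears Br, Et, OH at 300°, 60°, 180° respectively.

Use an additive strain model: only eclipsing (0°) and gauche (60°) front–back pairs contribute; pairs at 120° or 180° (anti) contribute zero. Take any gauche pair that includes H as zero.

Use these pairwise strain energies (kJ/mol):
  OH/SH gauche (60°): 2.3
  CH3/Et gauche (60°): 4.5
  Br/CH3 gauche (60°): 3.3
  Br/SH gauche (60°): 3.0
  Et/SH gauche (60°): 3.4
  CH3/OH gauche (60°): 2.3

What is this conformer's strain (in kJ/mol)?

13.2 kJ/mol

This conformer is staggered. SH at 0° is gauche with Br at 300° (3.0); SH at 0° is gauche with Et at 60° (3.4); CH3 at 120° is gauche with Et at 60° (4.5); CH3 at 120° is gauche with OH at 180° (2.3). Total 13.2 kJ/mol.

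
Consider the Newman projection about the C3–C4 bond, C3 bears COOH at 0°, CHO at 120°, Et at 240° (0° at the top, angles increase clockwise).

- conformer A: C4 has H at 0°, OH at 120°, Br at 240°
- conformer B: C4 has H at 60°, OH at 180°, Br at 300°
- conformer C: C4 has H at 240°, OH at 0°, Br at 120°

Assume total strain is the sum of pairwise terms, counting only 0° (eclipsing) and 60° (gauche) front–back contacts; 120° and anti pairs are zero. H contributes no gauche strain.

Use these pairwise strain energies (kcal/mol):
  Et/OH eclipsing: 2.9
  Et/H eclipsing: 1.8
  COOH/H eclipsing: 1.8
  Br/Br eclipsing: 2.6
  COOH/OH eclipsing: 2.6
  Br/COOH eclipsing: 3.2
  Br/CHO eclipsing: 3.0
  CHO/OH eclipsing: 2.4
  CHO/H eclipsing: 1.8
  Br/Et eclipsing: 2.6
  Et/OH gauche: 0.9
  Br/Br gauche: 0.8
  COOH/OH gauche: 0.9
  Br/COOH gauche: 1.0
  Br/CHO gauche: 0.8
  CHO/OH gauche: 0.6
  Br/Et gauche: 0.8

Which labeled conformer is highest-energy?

C

A (eclipsed): COOH–H eclipsed, CHO–OH eclipsed, Et–Br eclipsed; 1.8 + 2.4 + 2.6 = 6.8 kcal/mol.
B (staggered): COOH–Br gauche, CHO–OH gauche, Et–OH gauche, Et–Br gauche; 1.0 + 0.6 + 0.9 + 0.8 = 3.3 kcal/mol.
C (eclipsed): COOH–OH eclipsed, CHO–Br eclipsed, Et–H eclipsed; 2.6 + 3.0 + 1.8 = 7.4 kcal/mol.
C has the highest total (7.4 kcal/mol).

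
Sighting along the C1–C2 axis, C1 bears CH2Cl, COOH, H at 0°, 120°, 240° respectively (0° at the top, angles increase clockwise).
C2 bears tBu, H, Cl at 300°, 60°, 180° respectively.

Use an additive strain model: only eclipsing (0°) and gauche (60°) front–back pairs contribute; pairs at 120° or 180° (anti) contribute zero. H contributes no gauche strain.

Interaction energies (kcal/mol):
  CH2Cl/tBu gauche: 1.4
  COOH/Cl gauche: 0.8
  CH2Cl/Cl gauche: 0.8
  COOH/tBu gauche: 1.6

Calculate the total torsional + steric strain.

2.2 kcal/mol

This conformer (staggered): CH2Cl(0°)/tBu(300°) gauche 1.4; COOH(120°)/Cl(180°) gauche 0.8 → 2.2 kcal/mol.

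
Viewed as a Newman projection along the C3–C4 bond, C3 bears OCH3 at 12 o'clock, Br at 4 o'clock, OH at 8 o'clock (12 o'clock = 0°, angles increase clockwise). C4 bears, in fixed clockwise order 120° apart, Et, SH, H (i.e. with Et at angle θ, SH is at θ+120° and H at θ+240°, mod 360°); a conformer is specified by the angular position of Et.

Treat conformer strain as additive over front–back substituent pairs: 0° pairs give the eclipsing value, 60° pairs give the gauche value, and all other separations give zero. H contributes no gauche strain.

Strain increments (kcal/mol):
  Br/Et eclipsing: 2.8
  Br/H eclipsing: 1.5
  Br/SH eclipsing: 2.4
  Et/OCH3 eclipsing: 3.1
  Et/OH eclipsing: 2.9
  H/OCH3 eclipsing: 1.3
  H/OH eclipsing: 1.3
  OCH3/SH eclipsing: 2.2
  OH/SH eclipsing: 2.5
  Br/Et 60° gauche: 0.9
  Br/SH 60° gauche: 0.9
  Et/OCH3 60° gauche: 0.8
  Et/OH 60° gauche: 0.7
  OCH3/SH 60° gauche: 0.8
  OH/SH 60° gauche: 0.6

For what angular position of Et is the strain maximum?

0°

Et at 0° is eclipsed. OCH3 at 0° is eclipsed with Et at 0° (3.1); Br at 120° is eclipsed with SH at 120° (2.4); OH at 240° is eclipsed with H at 240° (1.3). Total 6.8 kcal/mol.
Et at 60° is staggered. OCH3 at 0° is gauche with Et at 60° (0.8); Br at 120° is gauche with Et at 60° (0.9); Br at 120° is gauche with SH at 180° (0.9); OH at 240° is gauche with SH at 180° (0.6). Total 3.2 kcal/mol.
Et at 120° is eclipsed. OCH3 at 0° is eclipsed with H at 0° (1.3); Br at 120° is eclipsed with Et at 120° (2.8); OH at 240° is eclipsed with SH at 240° (2.5). Total 6.6 kcal/mol.
Et at 180° is staggered. OCH3 at 0° is gauche with SH at 300° (0.8); Br at 120° is gauche with Et at 180° (0.9); OH at 240° is gauche with Et at 180° (0.7); OH at 240° is gauche with SH at 300° (0.6). Total 3.0 kcal/mol.
Et at 240° is eclipsed. OCH3 at 0° is eclipsed with SH at 0° (2.2); Br at 120° is eclipsed with H at 120° (1.5); OH at 240° is eclipsed with Et at 240° (2.9). Total 6.6 kcal/mol.
Et at 300° is staggered. OCH3 at 0° is gauche with Et at 300° (0.8); OCH3 at 0° is gauche with SH at 60° (0.8); Br at 120° is gauche with SH at 60° (0.9); OH at 240° is gauche with Et at 300° (0.7). Total 3.2 kcal/mol.
The maximum (6.8 kcal/mol) occurs with Et at 0°.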